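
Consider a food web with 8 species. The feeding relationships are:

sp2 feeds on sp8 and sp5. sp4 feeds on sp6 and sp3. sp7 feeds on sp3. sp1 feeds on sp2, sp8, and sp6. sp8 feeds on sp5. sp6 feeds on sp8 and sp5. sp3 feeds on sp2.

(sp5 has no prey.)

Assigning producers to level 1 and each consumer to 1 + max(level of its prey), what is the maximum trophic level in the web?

5

Producers (level 1): sp5.
sp5 → sp8 → sp2 → sp3 → sp7 gives sp7 level 5.
No species has a prey at level 5, so no species reaches level 6.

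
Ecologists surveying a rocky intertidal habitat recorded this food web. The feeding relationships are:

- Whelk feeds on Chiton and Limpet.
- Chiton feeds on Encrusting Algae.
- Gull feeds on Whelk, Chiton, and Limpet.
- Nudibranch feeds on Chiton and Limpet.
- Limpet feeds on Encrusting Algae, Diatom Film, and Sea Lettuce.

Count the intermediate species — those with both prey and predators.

Intermediate species (has both prey and predators): Limpet, Chiton, Whelk.
Count: 3.

3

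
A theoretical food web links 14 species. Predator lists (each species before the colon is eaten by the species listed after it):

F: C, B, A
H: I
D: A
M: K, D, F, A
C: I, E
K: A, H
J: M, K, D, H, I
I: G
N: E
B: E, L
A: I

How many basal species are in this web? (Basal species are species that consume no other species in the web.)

2

Basal species (no prey listed): J, N.
Count: 2.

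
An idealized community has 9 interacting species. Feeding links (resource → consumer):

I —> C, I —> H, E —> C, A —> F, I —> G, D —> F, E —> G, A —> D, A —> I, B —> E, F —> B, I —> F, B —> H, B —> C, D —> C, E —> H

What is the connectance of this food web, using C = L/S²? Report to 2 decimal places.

C = 0.20

The web has S = 9 species and L = 16 feeding links.
C = L / S² = 16 / 81 = 0.1975 ≈ 0.20.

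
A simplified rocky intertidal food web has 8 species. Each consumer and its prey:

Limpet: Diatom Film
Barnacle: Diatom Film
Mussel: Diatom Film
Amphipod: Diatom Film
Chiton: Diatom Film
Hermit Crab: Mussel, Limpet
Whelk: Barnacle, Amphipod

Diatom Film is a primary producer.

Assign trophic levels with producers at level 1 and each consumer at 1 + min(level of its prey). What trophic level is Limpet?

Trophic level 2

Diatom Film is a producer → level 1.
Limpet eats Diatom Film → level 2.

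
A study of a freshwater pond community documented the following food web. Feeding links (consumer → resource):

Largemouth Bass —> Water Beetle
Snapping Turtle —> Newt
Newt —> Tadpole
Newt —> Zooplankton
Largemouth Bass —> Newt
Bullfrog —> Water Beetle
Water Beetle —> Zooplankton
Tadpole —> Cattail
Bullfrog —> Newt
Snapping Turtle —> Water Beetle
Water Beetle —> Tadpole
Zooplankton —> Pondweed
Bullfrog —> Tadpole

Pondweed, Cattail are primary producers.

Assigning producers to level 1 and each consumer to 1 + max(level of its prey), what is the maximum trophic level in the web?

Producers (level 1): Pondweed, Cattail.
Pondweed → Zooplankton → Newt → Snapping Turtle gives Snapping Turtle level 4.
No species has a prey at level 4, so no species reaches level 5.

4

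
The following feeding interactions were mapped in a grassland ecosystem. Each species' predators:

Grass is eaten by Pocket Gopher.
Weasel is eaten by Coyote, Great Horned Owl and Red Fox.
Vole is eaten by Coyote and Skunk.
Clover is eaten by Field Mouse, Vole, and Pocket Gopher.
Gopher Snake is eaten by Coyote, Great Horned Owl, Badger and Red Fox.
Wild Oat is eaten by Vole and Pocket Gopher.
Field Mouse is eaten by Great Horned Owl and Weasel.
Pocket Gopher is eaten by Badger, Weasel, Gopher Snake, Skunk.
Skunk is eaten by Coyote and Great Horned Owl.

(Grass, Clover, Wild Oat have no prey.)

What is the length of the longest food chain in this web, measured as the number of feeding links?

3 links

One longest chain: Grass → Pocket Gopher → Gopher Snake → Great Horned Owl.
It has 4 species and 3 links.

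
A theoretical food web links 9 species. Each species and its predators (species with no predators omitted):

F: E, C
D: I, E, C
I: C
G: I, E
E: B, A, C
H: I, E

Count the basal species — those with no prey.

Basal species (no prey listed): G, D, H, F.
Count: 4.

4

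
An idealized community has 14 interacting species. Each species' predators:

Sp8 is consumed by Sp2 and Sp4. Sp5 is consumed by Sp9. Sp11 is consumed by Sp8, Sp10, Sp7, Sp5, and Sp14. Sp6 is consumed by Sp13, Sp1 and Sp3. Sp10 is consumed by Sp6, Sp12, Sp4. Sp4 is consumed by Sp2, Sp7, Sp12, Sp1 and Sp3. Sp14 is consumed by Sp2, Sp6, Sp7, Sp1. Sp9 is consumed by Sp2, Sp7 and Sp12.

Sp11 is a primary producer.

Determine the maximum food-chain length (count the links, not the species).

3 links

One longest chain: Sp11 → Sp8 → Sp4 → Sp12.
It has 4 species and 3 links.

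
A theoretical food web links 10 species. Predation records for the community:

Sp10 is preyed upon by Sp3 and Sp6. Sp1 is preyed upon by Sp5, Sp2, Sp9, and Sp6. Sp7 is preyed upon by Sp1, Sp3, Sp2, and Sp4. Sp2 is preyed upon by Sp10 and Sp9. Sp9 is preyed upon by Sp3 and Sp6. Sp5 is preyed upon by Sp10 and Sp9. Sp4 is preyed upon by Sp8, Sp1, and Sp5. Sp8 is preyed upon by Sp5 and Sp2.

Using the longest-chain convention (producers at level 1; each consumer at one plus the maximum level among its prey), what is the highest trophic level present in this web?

6

Producers (level 1): Sp7.
Sp7 → Sp4 → Sp1 → Sp5 → Sp9 → Sp6 gives Sp6 level 6.
No species has a prey at level 6, so no species reaches level 7.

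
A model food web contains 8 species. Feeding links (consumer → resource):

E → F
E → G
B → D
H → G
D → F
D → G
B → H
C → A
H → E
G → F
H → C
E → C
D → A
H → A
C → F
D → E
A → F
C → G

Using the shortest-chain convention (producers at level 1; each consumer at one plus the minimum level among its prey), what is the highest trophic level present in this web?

Producers (level 1): F.
Following each consumer down to its lowest-level prey: F → D → B (levels 1 through 3).
All prey of B (D 2, H 3) are at level 2 or above, so B is at level 1 + 2 = 3.
Every consumer has at least one prey at level 2 or below, so none exceeds level 3.

3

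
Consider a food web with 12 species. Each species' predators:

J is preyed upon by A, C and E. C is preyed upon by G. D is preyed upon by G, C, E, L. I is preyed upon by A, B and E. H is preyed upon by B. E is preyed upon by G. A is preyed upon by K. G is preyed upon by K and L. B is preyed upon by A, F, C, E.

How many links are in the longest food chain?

One longest chain: I → B → C → G → K.
It has 5 species and 4 links.

4 links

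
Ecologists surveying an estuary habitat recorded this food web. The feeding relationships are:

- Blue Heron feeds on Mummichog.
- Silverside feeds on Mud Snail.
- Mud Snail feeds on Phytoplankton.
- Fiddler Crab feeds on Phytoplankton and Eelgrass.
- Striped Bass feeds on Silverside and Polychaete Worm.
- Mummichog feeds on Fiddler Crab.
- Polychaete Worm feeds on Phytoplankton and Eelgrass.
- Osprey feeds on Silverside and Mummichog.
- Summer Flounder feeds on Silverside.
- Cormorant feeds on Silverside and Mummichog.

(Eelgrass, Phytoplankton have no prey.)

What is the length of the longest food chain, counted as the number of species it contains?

4 species

One longest chain: Phytoplankton → Mud Snail → Silverside → Striped Bass.
It has 4 species and 3 links.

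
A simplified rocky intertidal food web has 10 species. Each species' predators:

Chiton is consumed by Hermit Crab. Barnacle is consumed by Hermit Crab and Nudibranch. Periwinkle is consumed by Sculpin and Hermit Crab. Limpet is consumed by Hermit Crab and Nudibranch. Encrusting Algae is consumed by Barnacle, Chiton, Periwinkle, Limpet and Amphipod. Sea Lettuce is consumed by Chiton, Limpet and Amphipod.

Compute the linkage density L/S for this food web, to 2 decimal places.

There are L = 15 links among S = 10 species.
L/S = 15/10 = 1.5000 ≈ 1.50.

L/S = 1.50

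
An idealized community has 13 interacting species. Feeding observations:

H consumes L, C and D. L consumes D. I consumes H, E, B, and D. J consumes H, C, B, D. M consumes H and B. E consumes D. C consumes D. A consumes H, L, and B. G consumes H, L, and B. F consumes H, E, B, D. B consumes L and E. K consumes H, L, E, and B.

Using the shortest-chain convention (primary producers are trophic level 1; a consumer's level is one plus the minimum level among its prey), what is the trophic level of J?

Trophic level 2

D is a producer → level 1.
J eats D → level 2.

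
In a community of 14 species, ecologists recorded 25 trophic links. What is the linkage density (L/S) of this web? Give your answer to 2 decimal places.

L/S = 1.79

There are L = 25 links among S = 14 species.
L/S = 25/14 = 1.7857 ≈ 1.79.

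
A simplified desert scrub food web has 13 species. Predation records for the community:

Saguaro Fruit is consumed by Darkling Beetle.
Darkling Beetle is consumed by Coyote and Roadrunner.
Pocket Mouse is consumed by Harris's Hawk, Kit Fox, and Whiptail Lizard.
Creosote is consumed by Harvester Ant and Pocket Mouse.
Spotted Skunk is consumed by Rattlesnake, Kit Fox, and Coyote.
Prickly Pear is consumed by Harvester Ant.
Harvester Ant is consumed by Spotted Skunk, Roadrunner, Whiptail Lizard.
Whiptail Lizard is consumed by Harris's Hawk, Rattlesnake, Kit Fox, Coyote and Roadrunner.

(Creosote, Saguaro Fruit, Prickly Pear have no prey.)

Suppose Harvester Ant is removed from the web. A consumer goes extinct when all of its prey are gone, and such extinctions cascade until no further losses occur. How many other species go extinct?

Remove Harvester Ant.
Round 1: Spotted Skunk (all prey gone) → extinct.
No further losses. Total secondary extinctions: 1.

1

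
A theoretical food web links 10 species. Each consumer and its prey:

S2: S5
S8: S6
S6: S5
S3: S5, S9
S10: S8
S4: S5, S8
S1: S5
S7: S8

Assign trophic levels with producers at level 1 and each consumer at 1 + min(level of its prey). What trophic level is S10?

S5 is a producer → level 1.
S6 eats S5 → level 2.
S8 eats S6 → level 3.
S10 eats S8 → level 4.
No prey of S10 is below level 3, so 4 is the minimum.

Trophic level 4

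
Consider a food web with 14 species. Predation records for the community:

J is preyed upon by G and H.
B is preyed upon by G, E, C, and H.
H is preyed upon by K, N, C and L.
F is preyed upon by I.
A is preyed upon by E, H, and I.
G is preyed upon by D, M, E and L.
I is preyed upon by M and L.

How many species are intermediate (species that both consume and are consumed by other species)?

Intermediate species (has both prey and predators): I, G, H.
Count: 3.

3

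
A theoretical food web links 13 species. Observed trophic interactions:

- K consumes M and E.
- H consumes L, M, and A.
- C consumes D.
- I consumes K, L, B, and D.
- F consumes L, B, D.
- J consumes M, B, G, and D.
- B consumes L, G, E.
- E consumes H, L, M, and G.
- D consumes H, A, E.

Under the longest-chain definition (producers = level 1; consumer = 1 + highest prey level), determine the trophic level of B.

A is a producer → level 1.
H eats A (level 1); other prey at levels: M 1, L 1 → level 2.
E eats H (level 2); other prey at levels: M 1, G 1, L 1 → level 3.
B eats E (level 3); other prey at levels: G 1, L 1 → level 4.

Trophic level 4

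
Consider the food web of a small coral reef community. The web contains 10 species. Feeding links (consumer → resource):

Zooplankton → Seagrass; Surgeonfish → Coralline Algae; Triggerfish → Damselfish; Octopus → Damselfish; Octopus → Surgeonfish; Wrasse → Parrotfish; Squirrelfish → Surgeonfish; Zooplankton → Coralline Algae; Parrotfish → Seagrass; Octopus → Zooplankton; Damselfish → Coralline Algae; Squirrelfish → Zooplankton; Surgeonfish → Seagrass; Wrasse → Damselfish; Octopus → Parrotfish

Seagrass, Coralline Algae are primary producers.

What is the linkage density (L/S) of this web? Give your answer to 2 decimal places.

L/S = 1.50

There are L = 15 links among S = 10 species.
L/S = 15/10 = 1.5000 ≈ 1.50.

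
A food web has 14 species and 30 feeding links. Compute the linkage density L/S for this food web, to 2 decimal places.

L/S = 2.14

There are L = 30 links among S = 14 species.
L/S = 30/14 = 2.1429 ≈ 2.14.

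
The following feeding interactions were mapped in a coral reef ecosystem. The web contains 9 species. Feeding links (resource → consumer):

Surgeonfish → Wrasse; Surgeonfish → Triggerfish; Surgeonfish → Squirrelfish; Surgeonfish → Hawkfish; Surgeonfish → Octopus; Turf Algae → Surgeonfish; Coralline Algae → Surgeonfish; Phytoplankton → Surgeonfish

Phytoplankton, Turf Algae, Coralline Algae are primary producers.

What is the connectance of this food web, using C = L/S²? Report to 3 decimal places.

The web has S = 9 species and L = 8 feeding links.
C = L / S² = 8 / 81 = 0.0988 ≈ 0.099.

C = 0.099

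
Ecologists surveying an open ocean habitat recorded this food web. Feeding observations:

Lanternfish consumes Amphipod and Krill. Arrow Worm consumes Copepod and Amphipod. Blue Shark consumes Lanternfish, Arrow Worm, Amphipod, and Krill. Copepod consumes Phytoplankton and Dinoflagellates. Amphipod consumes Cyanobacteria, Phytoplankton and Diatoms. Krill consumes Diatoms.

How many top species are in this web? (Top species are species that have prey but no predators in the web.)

Top species (has prey, but nothing eats it): Blue Shark.
Count: 1.

1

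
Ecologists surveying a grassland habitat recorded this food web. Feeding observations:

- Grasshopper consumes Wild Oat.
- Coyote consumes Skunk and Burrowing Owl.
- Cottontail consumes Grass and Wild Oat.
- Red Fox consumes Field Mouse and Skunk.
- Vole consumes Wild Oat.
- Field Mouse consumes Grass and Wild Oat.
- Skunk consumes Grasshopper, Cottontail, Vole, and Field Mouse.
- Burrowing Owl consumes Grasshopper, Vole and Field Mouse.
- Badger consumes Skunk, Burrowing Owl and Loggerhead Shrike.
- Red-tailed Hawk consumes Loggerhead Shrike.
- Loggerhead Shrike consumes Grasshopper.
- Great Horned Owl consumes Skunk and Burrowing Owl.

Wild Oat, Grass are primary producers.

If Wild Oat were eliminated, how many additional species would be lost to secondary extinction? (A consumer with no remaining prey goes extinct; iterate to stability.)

Remove Wild Oat.
Round 1: Grasshopper (all prey gone), Vole (all prey gone) → extinct.
Round 2: Loggerhead Shrike (all prey gone) → extinct.
Round 3: Red-tailed Hawk (all prey gone) → extinct.
No further losses. Total secondary extinctions: 4.

4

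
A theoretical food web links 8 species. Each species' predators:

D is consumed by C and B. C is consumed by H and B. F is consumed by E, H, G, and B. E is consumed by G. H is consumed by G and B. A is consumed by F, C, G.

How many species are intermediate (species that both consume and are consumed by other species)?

4

Intermediate species (has both prey and predators): C, F, H, E.
Count: 4.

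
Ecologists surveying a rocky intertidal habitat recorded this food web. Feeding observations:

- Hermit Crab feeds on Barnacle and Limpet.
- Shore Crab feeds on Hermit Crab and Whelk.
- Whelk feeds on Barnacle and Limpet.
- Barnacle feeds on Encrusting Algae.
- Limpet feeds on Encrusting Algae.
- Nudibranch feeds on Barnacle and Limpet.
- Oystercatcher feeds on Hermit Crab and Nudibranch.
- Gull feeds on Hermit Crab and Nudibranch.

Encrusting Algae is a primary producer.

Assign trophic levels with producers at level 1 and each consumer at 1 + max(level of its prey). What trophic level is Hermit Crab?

Encrusting Algae is a producer → level 1.
Barnacle eats Encrusting Algae → level 2.
Hermit Crab eats Barnacle (level 2); other prey at levels: Limpet 2 → level 3.

Trophic level 3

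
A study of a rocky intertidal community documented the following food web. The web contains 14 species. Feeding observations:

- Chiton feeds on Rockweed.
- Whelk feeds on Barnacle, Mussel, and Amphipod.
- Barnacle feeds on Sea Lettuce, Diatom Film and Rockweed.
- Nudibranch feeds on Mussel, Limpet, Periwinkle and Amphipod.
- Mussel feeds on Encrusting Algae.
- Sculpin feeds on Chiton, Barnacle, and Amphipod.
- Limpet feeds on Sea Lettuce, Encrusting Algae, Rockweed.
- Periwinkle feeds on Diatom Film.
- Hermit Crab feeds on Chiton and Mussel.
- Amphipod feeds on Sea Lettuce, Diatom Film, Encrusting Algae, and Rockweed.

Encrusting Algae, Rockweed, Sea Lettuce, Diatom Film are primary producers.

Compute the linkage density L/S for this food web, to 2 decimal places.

L/S = 1.79

There are L = 25 links among S = 14 species.
L/S = 25/14 = 1.7857 ≈ 1.79.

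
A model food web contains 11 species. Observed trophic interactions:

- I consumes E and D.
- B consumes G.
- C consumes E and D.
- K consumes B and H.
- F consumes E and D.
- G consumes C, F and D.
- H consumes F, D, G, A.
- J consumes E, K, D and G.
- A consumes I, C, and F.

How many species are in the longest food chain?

6 species

One longest chain: E → C → G → B → K → J.
It has 6 species and 5 links.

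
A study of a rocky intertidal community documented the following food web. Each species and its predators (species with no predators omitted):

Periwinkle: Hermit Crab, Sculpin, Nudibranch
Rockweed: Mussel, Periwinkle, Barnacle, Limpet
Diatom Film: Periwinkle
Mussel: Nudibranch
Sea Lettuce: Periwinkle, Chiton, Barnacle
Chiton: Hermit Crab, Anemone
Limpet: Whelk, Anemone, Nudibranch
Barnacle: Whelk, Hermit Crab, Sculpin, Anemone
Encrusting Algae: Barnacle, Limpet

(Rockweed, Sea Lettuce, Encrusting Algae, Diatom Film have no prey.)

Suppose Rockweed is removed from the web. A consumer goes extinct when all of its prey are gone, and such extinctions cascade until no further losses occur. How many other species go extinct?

Remove Rockweed.
Round 1: Mussel (all prey gone) → extinct.
No further losses. Total secondary extinctions: 1.

1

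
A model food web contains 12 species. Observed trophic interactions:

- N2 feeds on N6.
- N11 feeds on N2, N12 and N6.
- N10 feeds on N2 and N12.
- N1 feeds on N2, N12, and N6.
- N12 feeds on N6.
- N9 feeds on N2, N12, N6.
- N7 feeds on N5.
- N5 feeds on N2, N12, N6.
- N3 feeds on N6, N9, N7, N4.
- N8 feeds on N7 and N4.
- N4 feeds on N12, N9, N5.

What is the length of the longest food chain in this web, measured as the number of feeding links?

4 links

One longest chain: N6 → N2 → N5 → N7 → N3.
It has 5 species and 4 links.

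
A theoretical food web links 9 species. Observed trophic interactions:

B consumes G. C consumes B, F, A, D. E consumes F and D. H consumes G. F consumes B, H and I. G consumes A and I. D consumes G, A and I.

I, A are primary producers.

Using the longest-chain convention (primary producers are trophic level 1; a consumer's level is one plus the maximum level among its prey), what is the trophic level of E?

Trophic level 5

I is a producer → level 1.
G eats I (level 1); other prey at levels: A 1 → level 2.
B eats G → level 3.
F eats B (level 3); other prey at levels: I 1, H 3 → level 4.
E eats F (level 4); other prey at levels: D 3 → level 5.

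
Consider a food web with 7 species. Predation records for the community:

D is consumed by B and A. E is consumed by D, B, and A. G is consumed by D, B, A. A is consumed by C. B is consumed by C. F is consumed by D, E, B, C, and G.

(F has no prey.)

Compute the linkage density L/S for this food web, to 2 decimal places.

L/S = 2.14

There are L = 15 links among S = 7 species.
L/S = 15/7 = 2.1429 ≈ 2.14.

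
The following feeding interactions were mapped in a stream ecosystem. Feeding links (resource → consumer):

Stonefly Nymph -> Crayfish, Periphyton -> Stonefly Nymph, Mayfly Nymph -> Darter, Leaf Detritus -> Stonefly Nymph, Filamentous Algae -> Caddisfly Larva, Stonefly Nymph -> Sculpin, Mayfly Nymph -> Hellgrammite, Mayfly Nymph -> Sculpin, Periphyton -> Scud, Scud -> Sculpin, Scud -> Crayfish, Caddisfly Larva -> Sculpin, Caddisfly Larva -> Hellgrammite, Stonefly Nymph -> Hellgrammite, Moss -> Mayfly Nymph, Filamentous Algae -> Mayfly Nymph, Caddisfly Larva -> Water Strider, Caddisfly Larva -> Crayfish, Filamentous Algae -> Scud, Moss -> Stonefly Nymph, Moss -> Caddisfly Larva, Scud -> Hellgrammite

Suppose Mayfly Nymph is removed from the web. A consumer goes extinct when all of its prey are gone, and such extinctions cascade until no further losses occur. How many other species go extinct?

Remove Mayfly Nymph.
Round 1: Darter (all prey gone) → extinct.
No further losses. Total secondary extinctions: 1.

1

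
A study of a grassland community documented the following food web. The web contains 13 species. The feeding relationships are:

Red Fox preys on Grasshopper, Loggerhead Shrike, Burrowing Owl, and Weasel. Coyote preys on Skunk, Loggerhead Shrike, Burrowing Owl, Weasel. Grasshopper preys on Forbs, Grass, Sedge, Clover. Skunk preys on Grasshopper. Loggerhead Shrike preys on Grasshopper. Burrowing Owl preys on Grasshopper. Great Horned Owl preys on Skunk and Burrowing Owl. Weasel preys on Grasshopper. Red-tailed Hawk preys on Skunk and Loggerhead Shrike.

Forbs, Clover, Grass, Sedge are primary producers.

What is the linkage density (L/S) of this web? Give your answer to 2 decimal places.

L/S = 1.54

There are L = 20 links among S = 13 species.
L/S = 20/13 = 1.5385 ≈ 1.54.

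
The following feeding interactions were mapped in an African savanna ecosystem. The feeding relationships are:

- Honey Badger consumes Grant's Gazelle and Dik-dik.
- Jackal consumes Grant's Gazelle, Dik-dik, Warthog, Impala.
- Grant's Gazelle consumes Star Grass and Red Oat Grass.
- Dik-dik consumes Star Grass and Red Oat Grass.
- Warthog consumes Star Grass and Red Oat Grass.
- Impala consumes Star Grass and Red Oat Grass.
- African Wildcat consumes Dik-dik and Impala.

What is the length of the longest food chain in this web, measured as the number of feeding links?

One longest chain: Star Grass → Dik-dik → Honey Badger.
It has 3 species and 2 links.

2 links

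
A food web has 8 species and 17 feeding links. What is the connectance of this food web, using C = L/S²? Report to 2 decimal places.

C = 0.27

The web has S = 8 species and L = 17 feeding links.
C = L / S² = 17 / 64 = 0.2656 ≈ 0.27.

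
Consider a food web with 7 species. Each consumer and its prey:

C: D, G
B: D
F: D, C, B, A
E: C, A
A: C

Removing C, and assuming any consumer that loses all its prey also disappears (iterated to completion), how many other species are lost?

2

Remove C.
Round 1: A (all prey gone) → extinct.
Round 2: E (all prey gone) → extinct.
No further losses. Total secondary extinctions: 2.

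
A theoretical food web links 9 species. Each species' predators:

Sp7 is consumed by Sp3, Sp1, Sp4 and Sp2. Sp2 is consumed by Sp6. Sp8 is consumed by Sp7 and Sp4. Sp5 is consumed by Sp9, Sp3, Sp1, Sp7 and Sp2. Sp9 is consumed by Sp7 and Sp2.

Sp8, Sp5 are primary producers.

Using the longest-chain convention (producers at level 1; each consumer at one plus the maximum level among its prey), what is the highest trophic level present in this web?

Producers (level 1): Sp8, Sp5.
Sp5 → Sp9 → Sp7 → Sp2 → Sp6 gives Sp6 level 5.
No species has a prey at level 5, so no species reaches level 6.

5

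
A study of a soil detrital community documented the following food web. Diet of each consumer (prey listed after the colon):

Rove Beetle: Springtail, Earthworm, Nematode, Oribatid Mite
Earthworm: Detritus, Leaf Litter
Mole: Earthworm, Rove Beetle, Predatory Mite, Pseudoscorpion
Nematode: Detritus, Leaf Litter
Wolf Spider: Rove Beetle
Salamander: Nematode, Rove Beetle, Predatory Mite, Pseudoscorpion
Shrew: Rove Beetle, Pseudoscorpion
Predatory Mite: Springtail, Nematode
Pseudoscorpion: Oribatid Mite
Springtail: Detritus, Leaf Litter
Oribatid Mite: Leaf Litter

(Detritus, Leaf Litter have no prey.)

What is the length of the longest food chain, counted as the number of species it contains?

One longest chain: Detritus → Springtail → Rove Beetle → Wolf Spider.
It has 4 species and 3 links.

4 species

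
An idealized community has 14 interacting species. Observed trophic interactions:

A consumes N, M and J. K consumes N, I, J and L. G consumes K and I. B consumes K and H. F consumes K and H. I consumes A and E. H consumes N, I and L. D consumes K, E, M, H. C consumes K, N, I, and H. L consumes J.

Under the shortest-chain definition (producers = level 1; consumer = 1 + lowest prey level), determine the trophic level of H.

N is a producer → level 1.
H eats N → level 2.

Trophic level 2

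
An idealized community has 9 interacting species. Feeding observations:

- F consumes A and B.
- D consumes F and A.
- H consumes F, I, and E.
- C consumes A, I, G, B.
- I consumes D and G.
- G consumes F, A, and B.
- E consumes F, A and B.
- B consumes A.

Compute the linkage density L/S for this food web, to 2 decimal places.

L/S = 2.22

There are L = 20 links among S = 9 species.
L/S = 20/9 = 2.2222 ≈ 2.22.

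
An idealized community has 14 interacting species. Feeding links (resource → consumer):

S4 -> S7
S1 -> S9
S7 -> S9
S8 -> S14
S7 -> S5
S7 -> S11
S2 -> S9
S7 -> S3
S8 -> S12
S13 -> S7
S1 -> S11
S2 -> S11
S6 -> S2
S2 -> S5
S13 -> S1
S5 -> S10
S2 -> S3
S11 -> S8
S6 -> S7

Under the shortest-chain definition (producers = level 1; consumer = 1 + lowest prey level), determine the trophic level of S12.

S6 is a producer → level 1.
S2 eats S6 → level 2.
S11 eats S2 → level 3.
S8 eats S11 → level 4.
S12 eats S8 → level 5.
No prey of S12 is below level 4, so 5 is the minimum.

Trophic level 5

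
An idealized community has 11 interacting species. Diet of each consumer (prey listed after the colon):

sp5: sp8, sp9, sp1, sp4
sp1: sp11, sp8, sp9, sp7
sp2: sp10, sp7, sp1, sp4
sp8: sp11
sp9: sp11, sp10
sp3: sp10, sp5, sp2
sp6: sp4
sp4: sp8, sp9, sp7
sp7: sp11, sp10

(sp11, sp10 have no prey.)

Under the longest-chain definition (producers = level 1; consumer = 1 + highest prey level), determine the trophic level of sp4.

Trophic level 3

sp11 is a producer → level 1.
sp8 eats sp11 → level 2.
sp4 eats sp8 (level 2); other prey at levels: sp9 2, sp7 2 → level 3.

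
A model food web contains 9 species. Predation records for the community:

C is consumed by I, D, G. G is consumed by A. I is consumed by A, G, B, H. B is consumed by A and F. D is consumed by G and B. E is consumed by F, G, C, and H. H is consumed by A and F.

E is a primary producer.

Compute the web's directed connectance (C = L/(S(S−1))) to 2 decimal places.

C = 0.25

The web has S = 9 species and L = 18 feeding links.
C = L / (S(S−1)) = 18 / 72 = 0.2500 ≈ 0.25.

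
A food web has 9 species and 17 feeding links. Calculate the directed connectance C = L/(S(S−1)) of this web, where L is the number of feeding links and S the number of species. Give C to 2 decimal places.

C = 0.24

The web has S = 9 species and L = 17 feeding links.
C = L / (S(S−1)) = 17 / 72 = 0.2361 ≈ 0.24.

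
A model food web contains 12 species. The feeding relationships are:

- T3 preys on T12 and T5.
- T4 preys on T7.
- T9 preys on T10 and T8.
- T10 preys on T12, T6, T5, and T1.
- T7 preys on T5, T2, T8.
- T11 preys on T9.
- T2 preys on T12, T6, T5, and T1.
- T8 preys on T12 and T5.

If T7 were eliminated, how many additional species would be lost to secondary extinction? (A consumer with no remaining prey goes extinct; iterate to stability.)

1

Remove T7.
Round 1: T4 (all prey gone) → extinct.
No further losses. Total secondary extinctions: 1.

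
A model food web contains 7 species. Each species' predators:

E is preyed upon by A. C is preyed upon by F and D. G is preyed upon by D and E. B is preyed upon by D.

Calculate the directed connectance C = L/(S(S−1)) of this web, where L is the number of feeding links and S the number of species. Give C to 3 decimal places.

The web has S = 7 species and L = 6 feeding links.
C = L / (S(S−1)) = 6 / 42 = 0.1429 ≈ 0.143.

C = 0.143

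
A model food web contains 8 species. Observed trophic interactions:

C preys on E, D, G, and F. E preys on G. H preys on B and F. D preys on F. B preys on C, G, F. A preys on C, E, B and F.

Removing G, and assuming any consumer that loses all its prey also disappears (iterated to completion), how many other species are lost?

1

Remove G.
Round 1: E (all prey gone) → extinct.
No further losses. Total secondary extinctions: 1.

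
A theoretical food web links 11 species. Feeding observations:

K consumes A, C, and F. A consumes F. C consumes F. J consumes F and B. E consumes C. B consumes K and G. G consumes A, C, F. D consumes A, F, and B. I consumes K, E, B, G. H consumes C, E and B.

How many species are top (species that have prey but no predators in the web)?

4

Top species (has prey, but nothing eats it): D, H, J, I.
Count: 4.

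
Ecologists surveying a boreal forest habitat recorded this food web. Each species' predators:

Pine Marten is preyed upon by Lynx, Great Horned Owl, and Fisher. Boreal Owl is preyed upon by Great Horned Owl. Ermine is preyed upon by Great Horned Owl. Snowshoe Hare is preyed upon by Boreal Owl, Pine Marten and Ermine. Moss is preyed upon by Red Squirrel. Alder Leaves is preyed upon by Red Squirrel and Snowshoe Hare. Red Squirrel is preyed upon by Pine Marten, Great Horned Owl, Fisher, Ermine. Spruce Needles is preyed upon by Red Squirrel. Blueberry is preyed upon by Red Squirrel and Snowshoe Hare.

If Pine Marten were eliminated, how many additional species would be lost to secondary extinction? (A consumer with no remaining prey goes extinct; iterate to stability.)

Remove Pine Marten.
Round 1: Lynx (all prey gone) → extinct.
No further losses. Total secondary extinctions: 1.

1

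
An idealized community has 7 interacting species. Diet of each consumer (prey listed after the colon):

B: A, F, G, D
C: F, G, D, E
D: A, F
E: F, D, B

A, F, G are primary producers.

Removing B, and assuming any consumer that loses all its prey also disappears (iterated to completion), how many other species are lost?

Remove B.
Every predator of it retains at least one other prey: E still has F, D.
No consumer loses all prey, so no secondary extinctions occur.

0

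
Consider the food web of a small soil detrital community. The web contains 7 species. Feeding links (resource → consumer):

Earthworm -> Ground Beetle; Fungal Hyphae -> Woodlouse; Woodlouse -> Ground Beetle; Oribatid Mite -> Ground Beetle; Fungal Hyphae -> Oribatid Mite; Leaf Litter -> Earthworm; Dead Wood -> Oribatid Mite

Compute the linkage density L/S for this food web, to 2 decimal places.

L/S = 1.00

There are L = 7 links among S = 7 species.
L/S = 7/7 = 1.0000 ≈ 1.00.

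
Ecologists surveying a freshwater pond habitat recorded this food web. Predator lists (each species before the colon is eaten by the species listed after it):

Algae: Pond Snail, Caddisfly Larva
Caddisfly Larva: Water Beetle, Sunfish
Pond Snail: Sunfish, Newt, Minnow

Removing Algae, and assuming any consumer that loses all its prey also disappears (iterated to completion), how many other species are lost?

Remove Algae.
Round 1: Pond Snail (all prey gone), Caddisfly Larva (all prey gone) → extinct.
Round 2: Water Beetle (all prey gone), Sunfish (all prey gone), Newt (all prey gone), Minnow (all prey gone) → extinct.
No further losses. Total secondary extinctions: 6.

6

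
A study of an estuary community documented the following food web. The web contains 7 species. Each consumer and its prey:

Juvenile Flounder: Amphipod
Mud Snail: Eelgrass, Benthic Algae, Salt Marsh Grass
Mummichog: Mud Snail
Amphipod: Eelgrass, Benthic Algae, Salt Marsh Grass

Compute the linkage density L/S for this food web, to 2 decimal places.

L/S = 1.14

There are L = 8 links among S = 7 species.
L/S = 8/7 = 1.1429 ≈ 1.14.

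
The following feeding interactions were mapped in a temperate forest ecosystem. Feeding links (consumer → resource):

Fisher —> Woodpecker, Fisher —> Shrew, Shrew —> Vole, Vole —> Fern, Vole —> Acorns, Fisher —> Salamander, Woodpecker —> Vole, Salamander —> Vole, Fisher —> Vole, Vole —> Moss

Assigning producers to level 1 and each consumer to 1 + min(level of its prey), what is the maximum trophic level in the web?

3

Producers (level 1): Moss, Fern, Acorns.
Following each consumer down to its lowest-level prey: Moss → Vole → Salamander (levels 1 through 3).
All prey of Salamander (Vole 2) are at level 2 or above, so Salamander is at level 1 + 2 = 3.
Every consumer has at least one prey at level 2 or below, so none exceeds level 3.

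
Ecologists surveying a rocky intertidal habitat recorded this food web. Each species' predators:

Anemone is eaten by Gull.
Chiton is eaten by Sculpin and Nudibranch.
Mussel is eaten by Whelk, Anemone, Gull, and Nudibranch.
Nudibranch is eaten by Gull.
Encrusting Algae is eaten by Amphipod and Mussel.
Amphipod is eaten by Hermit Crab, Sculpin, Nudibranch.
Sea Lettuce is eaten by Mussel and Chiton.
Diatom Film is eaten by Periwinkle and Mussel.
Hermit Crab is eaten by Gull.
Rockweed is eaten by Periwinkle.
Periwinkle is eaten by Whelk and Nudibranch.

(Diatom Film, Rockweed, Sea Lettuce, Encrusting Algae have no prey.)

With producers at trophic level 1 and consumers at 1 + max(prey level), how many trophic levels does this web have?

4

Producers (level 1): Diatom Film, Rockweed, Sea Lettuce, Encrusting Algae.
Diatom Film → Mussel → Anemone → Gull gives Gull level 4.
No species has a prey at level 4, so no species reaches level 5.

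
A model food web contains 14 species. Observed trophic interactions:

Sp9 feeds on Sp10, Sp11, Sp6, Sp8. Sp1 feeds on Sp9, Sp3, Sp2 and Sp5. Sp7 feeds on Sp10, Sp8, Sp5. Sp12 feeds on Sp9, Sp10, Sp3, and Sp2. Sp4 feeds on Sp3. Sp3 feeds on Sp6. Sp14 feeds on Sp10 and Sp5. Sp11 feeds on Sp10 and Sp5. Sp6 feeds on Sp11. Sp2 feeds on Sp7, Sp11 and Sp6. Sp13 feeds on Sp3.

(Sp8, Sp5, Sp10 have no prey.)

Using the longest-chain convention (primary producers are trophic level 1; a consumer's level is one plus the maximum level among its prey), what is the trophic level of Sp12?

Trophic level 5

Sp5 is a producer → level 1.
Sp11 eats Sp5 (level 1); other prey at levels: Sp10 1 → level 2.
Sp6 eats Sp11 → level 3.
Sp2 eats Sp6 (level 3); other prey at levels: Sp11 2, Sp7 2 → level 4.
Sp12 eats Sp2 (level 4); other prey at levels: Sp10 1, Sp9 4, Sp3 4 → level 5.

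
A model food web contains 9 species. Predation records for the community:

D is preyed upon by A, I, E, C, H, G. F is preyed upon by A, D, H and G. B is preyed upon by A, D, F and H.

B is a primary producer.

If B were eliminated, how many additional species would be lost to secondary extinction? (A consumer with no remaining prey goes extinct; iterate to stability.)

Remove B.
Round 1: F (all prey gone) → extinct.
Round 2: D (all prey gone) → extinct.
Round 3: H (all prey gone), C (all prey gone), E (all prey gone), A (all prey gone), G (all prey gone), I (all prey gone) → extinct.
No further losses. Total secondary extinctions: 8.

8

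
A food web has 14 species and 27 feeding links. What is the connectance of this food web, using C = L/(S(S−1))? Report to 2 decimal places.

C = 0.15

The web has S = 14 species and L = 27 feeding links.
C = L / (S(S−1)) = 27 / 182 = 0.1484 ≈ 0.15.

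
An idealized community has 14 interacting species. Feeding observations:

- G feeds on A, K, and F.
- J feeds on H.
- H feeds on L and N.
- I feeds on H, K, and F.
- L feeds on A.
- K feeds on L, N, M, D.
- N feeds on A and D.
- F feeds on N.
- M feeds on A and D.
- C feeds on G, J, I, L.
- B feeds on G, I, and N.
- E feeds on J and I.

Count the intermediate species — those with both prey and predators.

Intermediate species (has both prey and predators): M, N, L, F, K, H, J, G, I.
Count: 9.

9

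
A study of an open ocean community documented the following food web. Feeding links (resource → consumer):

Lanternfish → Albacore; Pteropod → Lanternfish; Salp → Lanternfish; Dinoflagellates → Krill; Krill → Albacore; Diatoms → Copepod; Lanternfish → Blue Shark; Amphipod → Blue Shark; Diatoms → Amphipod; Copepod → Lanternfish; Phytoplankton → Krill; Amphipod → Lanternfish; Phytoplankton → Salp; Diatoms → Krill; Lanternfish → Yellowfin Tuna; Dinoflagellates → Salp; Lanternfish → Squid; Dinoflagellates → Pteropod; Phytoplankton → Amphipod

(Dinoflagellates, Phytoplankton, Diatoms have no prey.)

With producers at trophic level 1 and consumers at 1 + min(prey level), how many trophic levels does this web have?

Producers (level 1): Dinoflagellates, Phytoplankton, Diatoms.
Following each consumer down to its lowest-level prey: Dinoflagellates → Salp → Lanternfish → Squid (levels 1 through 4).
All prey of Squid (Lanternfish 3) are at level 3 or above, so Squid is at level 1 + 3 = 4.
Every consumer has at least one prey at level 3 or below, so none exceeds level 4.

4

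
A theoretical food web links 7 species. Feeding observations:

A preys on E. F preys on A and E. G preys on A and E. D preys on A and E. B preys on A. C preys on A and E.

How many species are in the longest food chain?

3 species

One longest chain: E → A → G.
It has 3 species and 2 links.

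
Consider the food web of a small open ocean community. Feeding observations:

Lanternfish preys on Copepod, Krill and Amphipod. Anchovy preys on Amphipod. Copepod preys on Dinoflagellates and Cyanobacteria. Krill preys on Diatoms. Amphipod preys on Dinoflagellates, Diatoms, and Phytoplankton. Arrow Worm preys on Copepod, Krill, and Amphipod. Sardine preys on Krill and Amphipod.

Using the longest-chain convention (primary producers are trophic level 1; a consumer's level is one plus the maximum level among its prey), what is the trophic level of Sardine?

Diatoms is a producer → level 1.
Krill eats Diatoms → level 2.
Sardine eats Krill (level 2); other prey at levels: Amphipod 2 → level 3.

Trophic level 3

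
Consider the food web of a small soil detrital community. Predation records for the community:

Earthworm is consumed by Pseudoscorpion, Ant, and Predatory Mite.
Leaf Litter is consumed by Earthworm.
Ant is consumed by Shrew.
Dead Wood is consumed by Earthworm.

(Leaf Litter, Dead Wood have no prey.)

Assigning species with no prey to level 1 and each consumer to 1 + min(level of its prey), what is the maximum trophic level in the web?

Basal resources (level 1): Leaf Litter, Dead Wood.
Following each consumer down to its lowest-level prey: Leaf Litter → Earthworm → Ant → Shrew (levels 1 through 4).
All prey of Shrew (Ant 3) are at level 3 or above, so Shrew is at level 1 + 3 = 4.
Every consumer has at least one prey at level 3 or below, so none exceeds level 4.

4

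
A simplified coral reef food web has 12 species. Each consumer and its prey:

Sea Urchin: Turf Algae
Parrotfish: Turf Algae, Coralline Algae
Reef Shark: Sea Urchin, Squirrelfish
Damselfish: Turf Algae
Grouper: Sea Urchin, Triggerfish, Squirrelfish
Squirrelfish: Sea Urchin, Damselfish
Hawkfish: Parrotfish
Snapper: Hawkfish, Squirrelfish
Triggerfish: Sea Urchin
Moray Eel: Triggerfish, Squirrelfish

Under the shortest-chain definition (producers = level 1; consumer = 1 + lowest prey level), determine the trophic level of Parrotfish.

Trophic level 2

Turf Algae is a producer → level 1.
Parrotfish eats Turf Algae → level 2.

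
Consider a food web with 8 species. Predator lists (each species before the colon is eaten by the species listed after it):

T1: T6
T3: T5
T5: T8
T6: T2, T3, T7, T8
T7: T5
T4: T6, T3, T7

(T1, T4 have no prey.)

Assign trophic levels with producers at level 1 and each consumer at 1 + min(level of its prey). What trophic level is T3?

T4 is a producer → level 1.
T3 eats T4 → level 2.

Trophic level 2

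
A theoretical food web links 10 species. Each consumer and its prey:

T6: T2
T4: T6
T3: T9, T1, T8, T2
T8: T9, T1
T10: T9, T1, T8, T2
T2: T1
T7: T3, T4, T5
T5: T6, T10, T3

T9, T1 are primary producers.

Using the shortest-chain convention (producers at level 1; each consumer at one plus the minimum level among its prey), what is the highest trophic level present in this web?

Producers (level 1): T9, T1.
Following each consumer down to its lowest-level prey: T1 → T2 → T6 → T4 (levels 1 through 4).
All prey of T4 (T6 3) are at level 3 or above, so T4 is at level 1 + 3 = 4.
Every consumer has at least one prey at level 3 or below, so none exceeds level 4.

4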